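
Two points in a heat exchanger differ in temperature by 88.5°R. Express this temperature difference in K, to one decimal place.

49.2 K

Only the scale ratio 5/9 matters for a change in temperature.
88.5 × 5/9 = 49.2.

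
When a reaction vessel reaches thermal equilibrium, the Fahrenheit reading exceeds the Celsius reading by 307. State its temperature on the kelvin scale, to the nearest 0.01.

Let x be the Celsius reading; then the Fahrenheit reading is 1.8·x + 32.
(1.8·x + 32) - x = 307  ⇒  (0.8)·x = 275  ⇒  x = 343.7500°C.
In kelvin: 343.7500 + 273.15 = 616.90 K.

616.90 K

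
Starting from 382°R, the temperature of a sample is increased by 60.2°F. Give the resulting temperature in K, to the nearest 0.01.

245.67 K

Initial temperature in Celsius: (382 - 491.67) × 5/9 = -60.9278°C.
The 60.2°F change is an interval, so only the factor 5/9 applies: +60.2 × 5/9 = +33.4444°C.
Final Celsius temperature: -60.9278 + 33.4444 = -27.4833°C.
In kelvin: -27.4833 + 273.15 = 245.67 K.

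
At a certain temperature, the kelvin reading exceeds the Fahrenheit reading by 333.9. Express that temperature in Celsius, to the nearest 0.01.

Let x be the kelvin reading; then the Fahrenheit reading is 1.8·x - 459.67.
(1.8·x - 459.67) - x = -333.9  ⇒  (0.8)·x = 125.77  ⇒  x = 157.2125 K.
In Celsius: 157.2125 - 273.15 = -115.94°C.

-115.94°C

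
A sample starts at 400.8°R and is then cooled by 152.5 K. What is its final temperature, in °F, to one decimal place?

-333.4°F

Initial temperature in Celsius: (400.8 - 491.67) × 5/9 = -50.4833°C.
The 152.5 K change is an interval; Kelvin and Celsius degrees are the same size, so ΔC = -152.5°C.
Final Celsius temperature: -50.4833 - 152.5000 = -202.9833°C.
In Fahrenheit: -202.9833 × 1.8 + 32 = -333.4°F.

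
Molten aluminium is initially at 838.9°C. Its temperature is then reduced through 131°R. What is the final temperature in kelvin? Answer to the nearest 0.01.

The 131°R change is an interval, so only the factor 5/9 applies: -131 × 5/9 = -72.7778°C.
Final Celsius temperature: 838.9000 - 72.7778 = 766.1222°C.
In kelvin: 766.1222 + 273.15 = 1039.27 K.

1039.27 K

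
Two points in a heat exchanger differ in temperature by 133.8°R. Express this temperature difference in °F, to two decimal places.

133.80°F

Rankine and Fahrenheit degrees are the same size, so the interval is unchanged: 133.80.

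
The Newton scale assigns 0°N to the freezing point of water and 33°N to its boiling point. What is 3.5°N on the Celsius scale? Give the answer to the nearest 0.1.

Linear interpolation between the fixed points: C = (3.5 - 0) × 100 / (33 - 0) = 10.6061°C.

10.6°C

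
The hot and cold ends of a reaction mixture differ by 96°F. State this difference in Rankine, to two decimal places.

Fahrenheit and Rankine degrees are the same size, so the interval is unchanged: 96.00.

96.00°R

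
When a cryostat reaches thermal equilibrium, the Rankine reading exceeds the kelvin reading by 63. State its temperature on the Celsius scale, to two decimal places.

-194.40°C

Let x be the kelvin reading; then the Rankine reading is 1.8·x.
(1.8·x) - x = 63  ⇒  (0.8)·x = 63  ⇒  x = 78.7500 K.
In Celsius: 78.75 - 273.15 = -194.40°C.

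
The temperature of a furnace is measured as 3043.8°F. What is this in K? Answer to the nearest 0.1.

1946.4 K

In Celsius: (3043.8 - 32) × 5/9 = 1673.2222°C.
In kelvin: 1673.2222 + 273.15 = 1946.4 K.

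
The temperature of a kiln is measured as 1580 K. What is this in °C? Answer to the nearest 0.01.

1306.85°C

In Celsius: 1580 - 273.15 = 1306.8500°C.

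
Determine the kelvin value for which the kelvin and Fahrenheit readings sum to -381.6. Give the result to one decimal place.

27.9 K

Let K be the kelvin reading. The Fahrenheit reading is F = 1.8·K - 459.67.
Require K + F = -381.6: (2.8)·K - 459.67 = -381.6.
K = (-381.6 + 459.67) / (2.8) = 27.9.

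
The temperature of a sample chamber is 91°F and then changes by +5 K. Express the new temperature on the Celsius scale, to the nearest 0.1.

Initial temperature in Celsius: (91 - 32) × 5/9 = 32.7778°C.
The 5 K change is an interval; Kelvin and Celsius degrees are the same size, so ΔC = +5°C.
Final Celsius temperature: 32.7778 + 5.0000 = 37.7778°C.

37.8°C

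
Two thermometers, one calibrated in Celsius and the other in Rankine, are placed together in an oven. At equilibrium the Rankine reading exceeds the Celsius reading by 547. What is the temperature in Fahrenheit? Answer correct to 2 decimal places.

156.49°F

Let x be the Celsius reading; then the Rankine reading is 1.8·x + 491.67.
(1.8·x + 491.67) - x = 547  ⇒  (0.8)·x = 55.33  ⇒  x = 69.1625°C.
In Fahrenheit: 69.1625 × 1.8 + 32 = 156.49°F.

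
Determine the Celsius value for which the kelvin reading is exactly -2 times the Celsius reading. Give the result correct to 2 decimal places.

Let C be the Celsius reading. The kelvin reading is K = 1·C + 273.15.
Require K = -2·C: 1·C + 273.15 = -2·C.
(3)·C = -273.15  ⇒  C = -91.05.

-91.05°C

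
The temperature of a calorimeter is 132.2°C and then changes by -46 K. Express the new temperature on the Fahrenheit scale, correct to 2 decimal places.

The 46 K change is an interval; Kelvin and Celsius degrees are the same size, so ΔC = -46°C.
Final Celsius temperature: 132.2000 - 46.0000 = 86.2000°C.
In Fahrenheit: 86.2000 × 1.8 + 32 = 187.16°F.

187.16°F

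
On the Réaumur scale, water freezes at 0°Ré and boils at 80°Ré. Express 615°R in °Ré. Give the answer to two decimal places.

54.81°Ré

First in Celsius: (615 - 491.67) × 5/9 = 68.5167°C.
Linearly onto the Réaumur scale: 0 + (68.5167 / 100) × (80 - 0) = 54.81°Ré.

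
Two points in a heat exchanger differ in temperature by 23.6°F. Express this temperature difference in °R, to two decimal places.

23.60°R

Fahrenheit and Rankine degrees are the same size, so the interval is unchanged: 23.60.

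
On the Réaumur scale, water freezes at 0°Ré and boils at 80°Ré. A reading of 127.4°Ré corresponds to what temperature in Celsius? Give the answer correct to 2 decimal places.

159.25°C

Linear interpolation between the fixed points: C = (127.4 - 0) × 100 / (80 - 0) = 159.2500°C.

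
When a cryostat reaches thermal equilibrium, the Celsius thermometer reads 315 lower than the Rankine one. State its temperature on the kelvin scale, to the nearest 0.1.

Let x be the Rankine reading; then the Celsius reading is 5/9·x - 273.15.
(5/9·x - 273.15) - x = -315  ⇒  (-4/9)·x = -41.85  ⇒  x = 94.1625°R.
In Celsius: (94.1625 - 491.67) × 5/9 = -220.8375°C.
In kelvin: -220.8375 + 273.15 = 52.3 K.

52.3 K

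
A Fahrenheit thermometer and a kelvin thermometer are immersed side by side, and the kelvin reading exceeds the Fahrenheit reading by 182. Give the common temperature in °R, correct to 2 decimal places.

624.76°R

Let x be the Fahrenheit reading; then the kelvin reading is 5/9·x + 255.372.
(5/9·x + 255.372) - x = 182  ⇒  (-4/9)·x = -73.3722  ⇒  x = 165.0875°F.
In Celsius: (165.0875 - 32) × 5/9 = 73.9375°C.
In Rankine: 73.9375 × 1.8 + 491.67 = 624.76°R.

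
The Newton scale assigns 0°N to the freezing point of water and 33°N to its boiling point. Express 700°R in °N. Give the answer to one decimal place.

38.2°N

First in Celsius: (700 - 491.67) × 5/9 = 115.7389°C.
Linearly onto the Newton scale: 0 + (115.7389 / 100) × (33 - 0) = 38.2°N.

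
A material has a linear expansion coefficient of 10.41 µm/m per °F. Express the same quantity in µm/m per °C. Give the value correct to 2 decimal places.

18.74 µm/m per °C

Since only a temperature interval is involved, the additive offset between the scales drops out.
A change of 1°C is a change of 1.8°F, so per °C the value is 10.41 × 1.8 = 18.74.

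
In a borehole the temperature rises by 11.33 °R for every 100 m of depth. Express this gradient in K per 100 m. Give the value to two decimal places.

6.29 K/100 m

The quantity depends on a temperature interval, so only the ratio of degree sizes applies; the offset between the scales is irrelevant.
A change of 1°R is a change of 5/9 K, so 11.33 × 5/9 = 6.29.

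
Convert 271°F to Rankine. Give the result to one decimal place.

In Celsius: (271 - 32) × 5/9 = 132.7778°C.
In Rankine: 132.7778 × 1.8 + 491.67 = 730.7°R.

730.7°R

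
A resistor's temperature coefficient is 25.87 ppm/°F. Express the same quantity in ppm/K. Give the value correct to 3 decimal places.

46.566 ppm/K

The quantity depends on a temperature interval, so only the ratio of degree sizes applies; the offset between the scales is irrelevant.
A change of 1 K is a change of 1.8°F, so per K the value is 25.87 × 1.8 = 46.566.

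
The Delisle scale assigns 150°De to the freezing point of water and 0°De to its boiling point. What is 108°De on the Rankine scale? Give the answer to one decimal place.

542.1°R

Linear interpolation between the fixed points: C = (108 - 150) × 100 / (0 - 150) = 28.0000°C.
Then 28.0000 × 1.8 + 491.67 = 542.1°R.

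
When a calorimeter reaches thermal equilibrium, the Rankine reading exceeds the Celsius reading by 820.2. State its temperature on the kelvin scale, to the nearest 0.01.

Let x be the Celsius reading; then the Rankine reading is 1.8·x + 491.67.
(1.8·x + 491.67) - x = 820.2  ⇒  (0.8)·x = 328.53  ⇒  x = 410.6625°C.
In kelvin: 410.6625 + 273.15 = 683.81 K.

683.81 K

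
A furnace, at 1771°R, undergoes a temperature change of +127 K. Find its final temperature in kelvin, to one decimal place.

Initial temperature in Celsius: (1771 - 491.67) × 5/9 = 710.7389°C.
The 127 K change is an interval; Kelvin and Celsius degrees are the same size, so ΔC = +127°C.
Final Celsius temperature: 710.7389 + 127.0000 = 837.7389°C.
In kelvin: 837.7389 + 273.15 = 1110.9 K.

1110.9 K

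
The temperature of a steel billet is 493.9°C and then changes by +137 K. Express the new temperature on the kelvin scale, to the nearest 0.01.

The 137 K change is an interval; Kelvin and Celsius degrees are the same size, so ΔC = +137°C.
Final Celsius temperature: 493.9000 + 137.0000 = 630.9000°C.
In kelvin: 630.9000 + 273.15 = 904.05 K.

904.05 K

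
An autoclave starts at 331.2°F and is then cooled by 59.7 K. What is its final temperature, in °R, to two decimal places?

Initial temperature in Celsius: (331.2 - 32) × 5/9 = 166.2222°C.
The 59.7 K change is an interval; Kelvin and Celsius degrees are the same size, so ΔC = -59.7°C.
Final Celsius temperature: 166.2222 - 59.7000 = 106.5222°C.
In Rankine: 106.5222 × 1.8 + 491.67 = 683.41°R.

683.41°R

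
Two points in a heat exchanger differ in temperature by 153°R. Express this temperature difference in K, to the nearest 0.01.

An interval of 1°R corresponds to 5/9 K.
153 × 5/9 = 85.00.

85.00 K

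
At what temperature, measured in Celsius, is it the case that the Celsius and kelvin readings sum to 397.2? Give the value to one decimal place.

Let C be the Celsius reading. The kelvin reading is K = 1·C + 273.15.
Require C + K = 397.2: (2)·C + 273.15 = 397.2.
C = (397.2 - 273.15) / (2) = 62.0.

62.0°C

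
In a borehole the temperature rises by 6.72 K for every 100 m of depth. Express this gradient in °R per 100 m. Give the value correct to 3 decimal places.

The quantity depends on a temperature interval, so only the ratio of degree sizes applies; the offset between the scales is irrelevant.
A change of 1 K is a change of 1.8°R, so 6.72 × 1.8 = 12.096.

12.096 °R/100 m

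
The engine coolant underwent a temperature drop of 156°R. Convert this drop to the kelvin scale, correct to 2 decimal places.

86.67 K

For a temperature interval the offset drops out; only the factor 5/9 applies.
156 × 5/9 = 86.67.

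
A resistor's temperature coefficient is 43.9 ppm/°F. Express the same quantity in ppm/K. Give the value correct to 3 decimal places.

79.020 ppm/K

Since only a temperature interval is involved, the additive offset between the scales drops out.
A change of 1 K is a change of 1.8°F, so per K the value is 43.9 × 1.8 = 79.020.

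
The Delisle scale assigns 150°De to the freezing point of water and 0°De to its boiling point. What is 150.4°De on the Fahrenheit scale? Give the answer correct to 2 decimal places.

31.52°F

Linear interpolation between the fixed points: C = (150.4 - 150) × 100 / (0 - 150) = -0.2667°C.
Then -0.2667 × 1.8 + 32 = 31.52°F.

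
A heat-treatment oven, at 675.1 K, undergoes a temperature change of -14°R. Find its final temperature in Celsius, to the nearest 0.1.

394.2°C

Initial temperature in Celsius: 675.1 - 273.15 = 401.9500°C.
The 14°R change is an interval, so only the factor 5/9 applies: -14 × 5/9 = -7.7778°C.
Final Celsius temperature: 401.9500 - 7.7778 = 394.1722°C.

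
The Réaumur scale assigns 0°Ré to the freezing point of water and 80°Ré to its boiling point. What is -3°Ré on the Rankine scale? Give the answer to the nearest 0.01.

484.92°R

Linear interpolation between the fixed points: C = (-3 - 0) × 100 / (80 - 0) = -3.7500°C.
Then -3.7500 × 1.8 + 491.67 = 484.92°R.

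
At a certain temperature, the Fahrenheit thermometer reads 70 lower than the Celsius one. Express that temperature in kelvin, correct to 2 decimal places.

Let x be the Celsius reading; then the Fahrenheit reading is 1.8·x + 32.
(1.8·x + 32) - x = -70  ⇒  (0.8)·x = -102  ⇒  x = -127.5000°C.
In kelvin: -127.5000 + 273.15 = 145.65 K.

145.65 K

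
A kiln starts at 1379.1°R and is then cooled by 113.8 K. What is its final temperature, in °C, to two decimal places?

379.22°C

Initial temperature in Celsius: (1379.1 - 491.67) × 5/9 = 493.0167°C.
The 113.8 K change is an interval; Kelvin and Celsius degrees are the same size, so ΔC = -113.8°C.
Final Celsius temperature: 493.0167 - 113.8000 = 379.2167°C.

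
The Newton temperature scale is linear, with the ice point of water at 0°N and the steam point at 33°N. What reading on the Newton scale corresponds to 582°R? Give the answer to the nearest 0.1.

First in Celsius: (582 - 491.67) × 5/9 = 50.1833°C.
Linearly onto the Newton scale: 0 + (50.1833 / 100) × (33 - 0) = 16.6°N.

16.6°N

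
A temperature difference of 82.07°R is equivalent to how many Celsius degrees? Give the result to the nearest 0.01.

45.59°C

An interval of 1°R corresponds to 5/9°C.
82.07 × 5/9 = 45.59.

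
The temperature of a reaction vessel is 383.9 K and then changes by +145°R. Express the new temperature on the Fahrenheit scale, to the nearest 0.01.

Initial temperature in Celsius: 383.9 - 273.15 = 110.7500°C.
The 145°R change is an interval, so only the factor 5/9 applies: +145 × 5/9 = +80.5556°C.
Final Celsius temperature: 110.7500 + 80.5556 = 191.3056°C.
In Fahrenheit: 191.3056 × 1.8 + 32 = 376.35°F.

376.35°F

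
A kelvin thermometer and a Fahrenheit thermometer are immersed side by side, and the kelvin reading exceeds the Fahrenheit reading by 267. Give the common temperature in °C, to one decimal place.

-32.3°C

Let x be the kelvin reading; then the Fahrenheit reading is 1.8·x - 459.67.
(1.8·x - 459.67) - x = -267  ⇒  (0.8)·x = 192.67  ⇒  x = 240.8375 K.
In Celsius: 240.8375 - 273.15 = -32.3°C.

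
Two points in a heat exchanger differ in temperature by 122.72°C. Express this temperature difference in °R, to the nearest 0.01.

An interval of 1°C corresponds to 1.8°R.
122.72 × 1.8 = 220.90.

220.90°R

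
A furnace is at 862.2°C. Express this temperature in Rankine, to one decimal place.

In Rankine: 862.2000 × 1.8 + 491.67 = 2043.6°R.

2043.6°R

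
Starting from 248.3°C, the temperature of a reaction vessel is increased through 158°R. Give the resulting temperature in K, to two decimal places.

609.23 K

The 158°R change is an interval, so only the factor 5/9 applies: +158 × 5/9 = +87.7778°C.
Final Celsius temperature: 248.3000 + 87.7778 = 336.0778°C.
In kelvin: 336.0778 + 273.15 = 609.23 K.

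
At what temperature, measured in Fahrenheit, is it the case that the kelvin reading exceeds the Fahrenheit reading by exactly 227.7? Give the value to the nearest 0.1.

62.3°F

Let F be the Fahrenheit reading. The kelvin reading is K = 5/9·F + 255.372.
Require K - F = 227.7: (-4/9)·F + 255.372 = 227.7.
F = (227.7 - 255.372) / (-4/9) = 62.3.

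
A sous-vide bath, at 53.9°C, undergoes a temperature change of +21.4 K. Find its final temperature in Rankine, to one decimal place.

The 21.4 K change is an interval; Kelvin and Celsius degrees are the same size, so ΔC = +21.4°C.
Final Celsius temperature: 53.9000 + 21.4000 = 75.3000°C.
In Rankine: 75.3000 × 1.8 + 491.67 = 627.2°R.

627.2°R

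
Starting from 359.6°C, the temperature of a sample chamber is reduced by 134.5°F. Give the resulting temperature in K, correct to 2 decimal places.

The 134.5°F change is an interval, so only the factor 5/9 applies: -134.5 × 5/9 = -74.7222°C.
Final Celsius temperature: 359.6000 - 74.7222 = 284.8778°C.
In kelvin: 284.8778 + 273.15 = 558.03 K.

558.03 K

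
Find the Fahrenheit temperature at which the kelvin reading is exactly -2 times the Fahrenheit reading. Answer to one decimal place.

Let F be the Fahrenheit reading. The kelvin reading is K = 5/9·F + 255.372.
Require K = -2·F: 5/9·F + 255.372 = -2·F.
(23/9)·F = -255.372  ⇒  F = -99.9.

-99.9°F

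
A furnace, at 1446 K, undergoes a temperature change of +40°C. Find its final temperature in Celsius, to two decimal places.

1212.85°C

Initial temperature in Celsius: 1446 - 273.15 = 1172.8500°C.
Final Celsius temperature: 1172.8500 + 40.0000 = 1212.8500°C.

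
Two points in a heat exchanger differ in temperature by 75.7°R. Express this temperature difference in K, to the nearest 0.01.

42.06 K

An interval of 1°R corresponds to 5/9 K.
75.7 × 5/9 = 42.06.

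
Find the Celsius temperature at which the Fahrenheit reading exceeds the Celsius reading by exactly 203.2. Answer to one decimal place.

Let C be the Celsius reading. The Fahrenheit reading is F = 1.8·C + 32.
Require F - C = 203.2: (0.8)·C + 32 = 203.2.
C = (203.2 - 32) / (0.8) = 214.0.

214.0°C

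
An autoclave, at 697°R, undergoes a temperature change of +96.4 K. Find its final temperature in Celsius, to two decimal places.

Initial temperature in Celsius: (697 - 491.67) × 5/9 = 114.0722°C.
The 96.4 K change is an interval; Kelvin and Celsius degrees are the same size, so ΔC = +96.4°C.
Final Celsius temperature: 114.0722 + 96.4000 = 210.4722°C.

210.47°C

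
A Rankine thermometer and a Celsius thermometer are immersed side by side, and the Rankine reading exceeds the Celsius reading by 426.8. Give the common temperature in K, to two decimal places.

Let x be the Rankine reading; then the Celsius reading is 5/9·x - 273.15.
(5/9·x - 273.15) - x = -426.8  ⇒  (-4/9)·x = -153.65  ⇒  x = 345.7125°R.
In Celsius: (345.7125 - 491.67) × 5/9 = -81.0875°C.
In kelvin: -81.0875 + 273.15 = 192.06 K.

192.06 K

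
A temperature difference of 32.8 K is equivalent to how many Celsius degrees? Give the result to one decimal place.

Kelvin and Celsius degrees are the same size, so the interval is unchanged: 32.8.

32.8°C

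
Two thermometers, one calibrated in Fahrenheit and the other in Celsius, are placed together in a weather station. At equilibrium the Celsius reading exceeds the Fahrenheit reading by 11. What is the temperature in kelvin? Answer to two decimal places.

219.40 K

Let x be the Fahrenheit reading; then the Celsius reading is 5/9·x - 17.7778.
(5/9·x - 17.7778) - x = 11  ⇒  (-4/9)·x = 28.7778  ⇒  x = -64.7500°F.
In Celsius: (-64.75 - 32) × 5/9 = -53.7500°C.
In kelvin: -53.7500 + 273.15 = 219.40 K.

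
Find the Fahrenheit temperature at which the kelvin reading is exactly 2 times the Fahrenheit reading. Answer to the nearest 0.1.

Let F be the Fahrenheit reading. The kelvin reading is K = 5/9·F + 255.372.
Require K = 2·F: 5/9·F + 255.372 = 2·F.
(-13/9)·F = -255.372  ⇒  F = 176.8.

176.8°F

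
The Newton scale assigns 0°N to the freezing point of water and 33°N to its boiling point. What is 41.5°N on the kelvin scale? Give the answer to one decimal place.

Linear interpolation between the fixed points: C = (41.5 - 0) × 100 / (33 - 0) = 125.7576°C.
Then 125.7576 + 273.15 = 398.9 K.

398.9 K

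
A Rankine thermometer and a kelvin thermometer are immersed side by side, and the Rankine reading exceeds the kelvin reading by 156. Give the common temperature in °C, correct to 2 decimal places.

Let x be the Rankine reading; then the kelvin reading is 5/9·x.
(5/9·x) - x = -156  ⇒  (-4/9)·x = -156  ⇒  x = 351.0000°R.
In Celsius: (351 - 491.67) × 5/9 = -78.15°C.

-78.15°C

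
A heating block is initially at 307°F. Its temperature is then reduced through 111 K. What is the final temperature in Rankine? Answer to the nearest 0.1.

566.9°R

Initial temperature in Celsius: (307 - 32) × 5/9 = 152.7778°C.
The 111 K change is an interval; Kelvin and Celsius degrees are the same size, so ΔC = -111°C.
Final Celsius temperature: 152.7778 - 111.0000 = 41.7778°C.
In Rankine: 41.7778 × 1.8 + 491.67 = 566.9°R.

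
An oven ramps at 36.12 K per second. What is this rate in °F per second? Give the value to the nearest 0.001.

65.016 °F/second

The quantity depends on a temperature interval, so only the ratio of degree sizes applies; the offset between the scales is irrelevant.
A change of 1 K is a change of 1.8°F, so 36.12 × 1.8 = 65.016.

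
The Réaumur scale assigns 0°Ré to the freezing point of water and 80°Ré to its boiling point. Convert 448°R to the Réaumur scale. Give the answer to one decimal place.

First in Celsius: (448 - 491.67) × 5/9 = -24.2611°C.
Linearly onto the Réaumur scale: 0 + (-24.2611 / 100) × (80 - 0) = -19.4°Ré.

-19.4°Ré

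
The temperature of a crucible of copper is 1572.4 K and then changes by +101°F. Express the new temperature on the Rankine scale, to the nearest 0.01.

2931.32°R

Initial temperature in Celsius: 1572.4 - 273.15 = 1299.2500°C.
The 101°F change is an interval, so only the factor 5/9 applies: +101 × 5/9 = +56.1111°C.
Final Celsius temperature: 1299.2500 + 56.1111 = 1355.3611°C.
In Rankine: 1355.3611 × 1.8 + 491.67 = 2931.32°R.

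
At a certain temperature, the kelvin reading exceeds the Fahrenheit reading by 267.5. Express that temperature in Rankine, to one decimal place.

432.4°R

Let x be the Fahrenheit reading; then the kelvin reading is 5/9·x + 255.372.
(5/9·x + 255.372) - x = 267.5  ⇒  (-4/9)·x = 12.1278  ⇒  x = -27.2875°F.
In Celsius: (-27.2875 - 32) × 5/9 = -32.9375°C.
In Rankine: -32.9375 × 1.8 + 491.67 = 432.4°R.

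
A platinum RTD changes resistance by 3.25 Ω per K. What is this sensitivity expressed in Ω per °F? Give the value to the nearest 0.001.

1.806 Ω per °F

Since only a temperature interval is involved, the additive offset between the scales drops out.
A change of 1°F is a change of 5/9 K, so per °F the value is 3.25 × 5/9 = 1.806.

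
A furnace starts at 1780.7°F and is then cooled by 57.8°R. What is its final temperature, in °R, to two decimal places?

2182.57°R

Initial temperature in Celsius: (1780.7 - 32) × 5/9 = 971.5000°C.
The 57.8°R change is an interval, so only the factor 5/9 applies: -57.8 × 5/9 = -32.1111°C.
Final Celsius temperature: 971.5000 - 32.1111 = 939.3889°C.
In Rankine: 939.3889 × 1.8 + 491.67 = 2182.57°R.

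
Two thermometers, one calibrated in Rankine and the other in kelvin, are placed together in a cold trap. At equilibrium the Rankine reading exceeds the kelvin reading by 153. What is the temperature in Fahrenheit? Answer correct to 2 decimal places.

-115.42°F

Let x be the Rankine reading; then the kelvin reading is 5/9·x.
(5/9·x) - x = -153  ⇒  (-4/9)·x = -153  ⇒  x = 344.2500°R.
In Celsius: (344.25 - 491.67) × 5/9 = -81.9000°C.
In Fahrenheit: -81.9000 × 1.8 + 32 = -115.42°F.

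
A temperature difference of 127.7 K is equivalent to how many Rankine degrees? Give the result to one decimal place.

Only the scale ratio 1.8 matters for a change in temperature.
127.7 × 1.8 = 229.9.

229.9°R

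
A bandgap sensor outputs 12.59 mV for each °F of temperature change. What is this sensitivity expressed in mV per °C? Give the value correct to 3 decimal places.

22.662 mV per °C

Since only a temperature interval is involved, the additive offset between the scales drops out.
A change of 1°C is a change of 1.8°F, so per °C the value is 12.59 × 1.8 = 22.662.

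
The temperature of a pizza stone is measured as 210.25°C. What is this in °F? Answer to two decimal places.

410.45°F

In Fahrenheit: 210.2500 × 1.8 + 32 = 410.45°F.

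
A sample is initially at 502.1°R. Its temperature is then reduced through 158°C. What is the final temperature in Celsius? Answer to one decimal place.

Initial temperature in Celsius: (502.1 - 491.67) × 5/9 = 5.7944°C.
Final Celsius temperature: 5.7944 - 158.0000 = -152.2056°C.

-152.2°C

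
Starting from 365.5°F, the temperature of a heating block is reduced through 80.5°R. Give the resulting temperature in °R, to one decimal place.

744.7°R

Initial temperature in Celsius: (365.5 - 32) × 5/9 = 185.2778°C.
The 80.5°R change is an interval, so only the factor 5/9 applies: -80.5 × 5/9 = -44.7222°C.
Final Celsius temperature: 185.2778 - 44.7222 = 140.5556°C.
In Rankine: 140.5556 × 1.8 + 491.67 = 744.7°R.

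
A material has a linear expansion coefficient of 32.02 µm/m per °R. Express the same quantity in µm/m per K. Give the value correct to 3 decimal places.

57.636 µm/m per K

Since only a temperature interval is involved, the additive offset between the scales drops out.
A change of 1 K is a change of 1.8°R, so per K the value is 32.02 × 1.8 = 57.636.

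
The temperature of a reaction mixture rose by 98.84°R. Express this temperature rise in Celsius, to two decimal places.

For a temperature interval the offset drops out; only the factor 5/9 applies.
98.84 × 5/9 = 54.91.

54.91°C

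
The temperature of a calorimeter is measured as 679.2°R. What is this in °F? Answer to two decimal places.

In Celsius: (679.2 - 491.67) × 5/9 = 104.1833°C.
In Fahrenheit: 104.1833 × 1.8 + 32 = 219.53°F.

219.53°F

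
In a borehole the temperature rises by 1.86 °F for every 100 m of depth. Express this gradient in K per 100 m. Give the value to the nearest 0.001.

Since only a temperature interval is involved, the additive offset between the scales drops out.
A change of 1°F is a change of 5/9 K, so 1.86 × 5/9 = 1.033.

1.033 K/100 m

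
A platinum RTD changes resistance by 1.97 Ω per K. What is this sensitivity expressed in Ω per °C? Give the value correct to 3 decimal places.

The quantity depends on a temperature interval, so only the ratio of degree sizes applies; the offset between the scales is irrelevant.
A change of 1°C is a change of 1 K, so per °C the value is 1.97 × 1 = 1.970.

1.970 Ω per °C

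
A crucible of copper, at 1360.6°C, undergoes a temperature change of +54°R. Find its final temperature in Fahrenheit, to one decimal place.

2535.1°F

The 54°R change is an interval, so only the factor 5/9 applies: +54 × 5/9 = +30.0000°C.
Final Celsius temperature: 1360.6000 + 30.0000 = 1390.6000°C.
In Fahrenheit: 1390.6000 × 1.8 + 32 = 2535.1°F.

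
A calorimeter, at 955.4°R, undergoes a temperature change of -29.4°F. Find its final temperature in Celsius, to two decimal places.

241.29°C

Initial temperature in Celsius: (955.4 - 491.67) × 5/9 = 257.6278°C.
The 29.4°F change is an interval, so only the factor 5/9 applies: -29.4 × 5/9 = -16.3333°C.
Final Celsius temperature: 257.6278 - 16.3333 = 241.2944°C.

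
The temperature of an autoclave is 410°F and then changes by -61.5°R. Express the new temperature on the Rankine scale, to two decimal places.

Initial temperature in Celsius: (410 - 32) × 5/9 = 210.0000°C.
The 61.5°R change is an interval, so only the factor 5/9 applies: -61.5 × 5/9 = -34.1667°C.
Final Celsius temperature: 210.0000 - 34.1667 = 175.8333°C.
In Rankine: 175.8333 × 1.8 + 491.67 = 808.17°R.

808.17°R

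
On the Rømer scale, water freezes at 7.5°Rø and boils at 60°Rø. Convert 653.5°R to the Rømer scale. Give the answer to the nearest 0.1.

54.7°Rø

First in Celsius: (653.5 - 491.67) × 5/9 = 89.9056°C.
Linearly onto the Rømer scale: 7.5 + (89.9056 / 100) × (60 - 7.5) = 54.7°Rø.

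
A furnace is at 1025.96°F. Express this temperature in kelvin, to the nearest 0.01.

In Celsius: (1025.96 - 32) × 5/9 = 552.2000°C.
In kelvin: 552.2000 + 273.15 = 825.35 K.

825.35 K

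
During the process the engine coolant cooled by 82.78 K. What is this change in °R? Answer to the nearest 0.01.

149.00°R

For a temperature interval the offset drops out; only the factor 1.8 applies.
82.78 × 1.8 = 149.00.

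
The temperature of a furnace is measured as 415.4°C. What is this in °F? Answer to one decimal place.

In Fahrenheit: 415.4000 × 1.8 + 32 = 779.7°F.

779.7°F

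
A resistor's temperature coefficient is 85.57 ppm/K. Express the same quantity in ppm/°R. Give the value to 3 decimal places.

47.539 ppm/°R

Since only a temperature interval is involved, the additive offset between the scales drops out.
A change of 1°R is a change of 5/9 K, so per °R the value is 85.57 × 5/9 = 47.539.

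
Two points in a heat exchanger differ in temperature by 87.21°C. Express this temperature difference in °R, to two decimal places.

An interval of 1°C corresponds to 1.8°R.
87.21 × 1.8 = 156.98.

156.98°R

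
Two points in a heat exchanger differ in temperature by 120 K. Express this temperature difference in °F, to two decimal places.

216.00°F

For a temperature interval the offset drops out; only the factor 1.8 applies.
120 × 1.8 = 216.00.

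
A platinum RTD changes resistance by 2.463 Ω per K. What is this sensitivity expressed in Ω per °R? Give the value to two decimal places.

The quantity depends on a temperature interval, so only the ratio of degree sizes applies; the offset between the scales is irrelevant.
A change of 1°R is a change of 5/9 K, so per °R the value is 2.463 × 5/9 = 1.37.

1.37 Ω per °R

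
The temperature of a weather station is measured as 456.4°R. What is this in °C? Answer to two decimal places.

In Celsius: (456.4 - 491.67) × 5/9 = -19.5944°C.

-19.59°C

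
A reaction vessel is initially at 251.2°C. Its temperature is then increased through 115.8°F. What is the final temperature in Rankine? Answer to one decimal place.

1059.6°R

The 115.8°F change is an interval, so only the factor 5/9 applies: +115.8 × 5/9 = +64.3333°C.
Final Celsius temperature: 251.2000 + 64.3333 = 315.5333°C.
In Rankine: 315.5333 × 1.8 + 491.67 = 1059.6°R.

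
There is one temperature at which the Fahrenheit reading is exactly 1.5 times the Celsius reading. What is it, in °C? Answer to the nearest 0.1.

-106.7°C

Let C be the Celsius reading. The Fahrenheit reading is F = 1.8·C + 32.
Require F = 1.5·C: 1.8·C + 32 = 1.5·C.
(0.3)·C = -32  ⇒  C = -106.7.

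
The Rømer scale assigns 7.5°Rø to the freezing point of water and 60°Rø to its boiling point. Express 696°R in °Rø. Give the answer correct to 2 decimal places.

First in Celsius: (696 - 491.67) × 5/9 = 113.5167°C.
Linearly onto the Rømer scale: 7.5 + (113.5167 / 100) × (60 - 7.5) = 67.10°Rø.

67.10°Rø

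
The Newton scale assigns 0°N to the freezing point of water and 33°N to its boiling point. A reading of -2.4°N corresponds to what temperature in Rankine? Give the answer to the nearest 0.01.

Linear interpolation between the fixed points: C = (-2.4 - 0) × 100 / (33 - 0) = -7.2727°C.
Then -7.2727 × 1.8 + 491.67 = 478.58°R.

478.58°R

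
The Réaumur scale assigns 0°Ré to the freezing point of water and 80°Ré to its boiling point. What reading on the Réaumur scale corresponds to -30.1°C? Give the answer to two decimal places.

Linearly onto the Réaumur scale: 0 + (-30.1000 / 100) × (80 - 0) = -24.08°Ré.

-24.08°Ré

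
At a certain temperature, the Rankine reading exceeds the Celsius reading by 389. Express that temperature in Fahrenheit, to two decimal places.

Let x be the Celsius reading; then the Rankine reading is 1.8·x + 491.67.
(1.8·x + 491.67) - x = 389  ⇒  (0.8)·x = -102.67  ⇒  x = -128.3375°C.
In Fahrenheit: -128.3375 × 1.8 + 32 = -199.01°F.

-199.01°F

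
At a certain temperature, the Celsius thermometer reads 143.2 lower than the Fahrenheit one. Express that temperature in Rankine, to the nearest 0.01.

741.87°R

Let x be the Fahrenheit reading; then the Celsius reading is 5/9·x - 17.7778.
(5/9·x - 17.7778) - x = -143.2  ⇒  (-4/9)·x = -125.422  ⇒  x = 282.2000°F.
In Celsius: (282.2 - 32) × 5/9 = 139.0000°C.
In Rankine: 139.0000 × 1.8 + 491.67 = 741.87°R.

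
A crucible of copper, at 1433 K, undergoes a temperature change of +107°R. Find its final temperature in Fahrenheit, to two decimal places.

Initial temperature in Celsius: 1433 - 273.15 = 1159.8500°C.
The 107°R change is an interval, so only the factor 5/9 applies: +107 × 5/9 = +59.4444°C.
Final Celsius temperature: 1159.8500 + 59.4444 = 1219.2944°C.
In Fahrenheit: 1219.2944 × 1.8 + 32 = 2226.73°F.

2226.73°F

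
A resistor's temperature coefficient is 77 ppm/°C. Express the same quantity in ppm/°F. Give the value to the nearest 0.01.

42.78 ppm/°F

Since only a temperature interval is involved, the additive offset between the scales drops out.
A change of 1°F is a change of 5/9°C, so per °F the value is 77 × 5/9 = 42.78.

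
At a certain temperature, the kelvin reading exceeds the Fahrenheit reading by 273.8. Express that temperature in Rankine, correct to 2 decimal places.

Let x be the kelvin reading; then the Fahrenheit reading is 1.8·x - 459.67.
(1.8·x - 459.67) - x = -273.8  ⇒  (0.8)·x = 185.87  ⇒  x = 232.3375 K.
In Celsius: 232.3375 - 273.15 = -40.8125°C.
In Rankine: -40.8125 × 1.8 + 491.67 = 418.21°R.

418.21°R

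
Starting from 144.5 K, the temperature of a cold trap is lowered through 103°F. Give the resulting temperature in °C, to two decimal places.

-185.87°C

Initial temperature in Celsius: 144.5 - 273.15 = -128.6500°C.
The 103°F change is an interval, so only the factor 5/9 applies: -103 × 5/9 = -57.2222°C.
Final Celsius temperature: -128.6500 - 57.2222 = -185.8722°C.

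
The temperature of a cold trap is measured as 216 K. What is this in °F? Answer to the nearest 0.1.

-70.9°F

In Celsius: 216 - 273.15 = -57.1500°C.
In Fahrenheit: -57.1500 × 1.8 + 32 = -70.9°F.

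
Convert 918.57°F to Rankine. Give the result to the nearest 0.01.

In Celsius: (918.57 - 32) × 5/9 = 492.5389°C.
In Rankine: 492.5389 × 1.8 + 491.67 = 1378.24°R.

1378.24°R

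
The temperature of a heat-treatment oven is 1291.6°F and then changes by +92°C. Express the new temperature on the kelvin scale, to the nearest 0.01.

1064.93 K

Initial temperature in Celsius: (1291.6 - 32) × 5/9 = 699.7778°C.
Final Celsius temperature: 699.7778 + 92.0000 = 791.7778°C.
In kelvin: 791.7778 + 273.15 = 1064.93 K.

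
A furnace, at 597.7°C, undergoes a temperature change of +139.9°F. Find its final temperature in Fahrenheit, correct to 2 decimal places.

The 139.9°F change is an interval, so only the factor 5/9 applies: +139.9 × 5/9 = +77.7222°C.
Final Celsius temperature: 597.7000 + 77.7222 = 675.4222°C.
In Fahrenheit: 675.4222 × 1.8 + 32 = 1247.76°F.

1247.76°F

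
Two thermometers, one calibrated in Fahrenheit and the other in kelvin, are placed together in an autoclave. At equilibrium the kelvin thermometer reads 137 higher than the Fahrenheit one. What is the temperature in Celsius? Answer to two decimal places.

130.19°C

Let x be the Fahrenheit reading; then the kelvin reading is 5/9·x + 255.372.
(5/9·x + 255.372) - x = 137  ⇒  (-4/9)·x = -118.372  ⇒  x = 266.3375°F.
In Celsius: (266.3375 - 32) × 5/9 = 130.19°C.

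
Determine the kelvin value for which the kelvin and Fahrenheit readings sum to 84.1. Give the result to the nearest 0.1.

Let K be the kelvin reading. The Fahrenheit reading is F = 1.8·K - 459.67.
Require K + F = 84.1: (2.8)·K - 459.67 = 84.1.
K = (84.1 + 459.67) / (2.8) = 194.2.

194.2 K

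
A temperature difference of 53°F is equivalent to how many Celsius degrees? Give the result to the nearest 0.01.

Only the scale ratio 5/9 matters for a change in temperature.
53 × 5/9 = 29.44.

29.44°C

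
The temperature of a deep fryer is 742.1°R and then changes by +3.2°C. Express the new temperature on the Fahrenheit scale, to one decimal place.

288.2°F

Initial temperature in Celsius: (742.1 - 491.67) × 5/9 = 139.1278°C.
Final Celsius temperature: 139.1278 + 3.2000 = 142.3278°C.
In Fahrenheit: 142.3278 × 1.8 + 32 = 288.2°F.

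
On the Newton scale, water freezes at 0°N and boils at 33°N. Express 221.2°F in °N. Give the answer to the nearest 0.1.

First in Celsius: (221.2 - 32) × 5/9 = 105.1111°C.
Linearly onto the Newton scale: 0 + (105.1111 / 100) × (33 - 0) = 34.7°N.

34.7°N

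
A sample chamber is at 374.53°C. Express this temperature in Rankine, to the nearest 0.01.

1165.82°R

In Rankine: 374.5300 × 1.8 + 491.67 = 1165.82°R.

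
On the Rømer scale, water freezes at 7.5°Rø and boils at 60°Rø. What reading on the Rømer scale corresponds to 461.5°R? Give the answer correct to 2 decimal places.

First in Celsius: (461.5 - 491.67) × 5/9 = -16.7611°C.
Linearly onto the Rømer scale: 7.5 + (-16.7611 / 100) × (60 - 7.5) = -1.30°Rø.

-1.30°Rø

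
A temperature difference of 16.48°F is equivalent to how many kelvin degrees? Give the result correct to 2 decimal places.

An interval of 1°F corresponds to 5/9 K.
16.48 × 5/9 = 9.16.

9.16 K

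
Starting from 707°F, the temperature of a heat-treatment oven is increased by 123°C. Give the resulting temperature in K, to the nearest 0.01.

771.15 K

Initial temperature in Celsius: (707 - 32) × 5/9 = 375.0000°C.
Final Celsius temperature: 375.0000 + 123.0000 = 498.0000°C.
In kelvin: 498.0000 + 273.15 = 771.15 K.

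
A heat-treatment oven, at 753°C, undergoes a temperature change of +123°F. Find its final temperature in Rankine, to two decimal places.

The 123°F change is an interval, so only the factor 5/9 applies: +123 × 5/9 = +68.3333°C.
Final Celsius temperature: 753.0000 + 68.3333 = 821.3333°C.
In Rankine: 821.3333 × 1.8 + 491.67 = 1970.07°R.

1970.07°R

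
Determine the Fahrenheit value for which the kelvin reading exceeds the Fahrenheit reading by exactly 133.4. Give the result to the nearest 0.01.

274.44°F

Let F be the Fahrenheit reading. The kelvin reading is K = 5/9·F + 255.372.
Require K - F = 133.4: (-4/9)·F + 255.372 = 133.4.
F = (133.4 - 255.372) / (-4/9) = 274.44.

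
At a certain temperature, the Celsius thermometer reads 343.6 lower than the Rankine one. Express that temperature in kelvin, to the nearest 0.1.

Let x be the Rankine reading; then the Celsius reading is 5/9·x - 273.15.
(5/9·x - 273.15) - x = -343.6  ⇒  (-4/9)·x = -70.45  ⇒  x = 158.5125°R.
In Celsius: (158.5125 - 491.67) × 5/9 = -185.0875°C.
In kelvin: -185.0875 + 273.15 = 88.1 K.

88.1 K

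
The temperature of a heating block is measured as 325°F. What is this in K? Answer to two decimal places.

In Celsius: (325 - 32) × 5/9 = 162.7778°C.
In kelvin: 162.7778 + 273.15 = 435.93 K.

435.93 K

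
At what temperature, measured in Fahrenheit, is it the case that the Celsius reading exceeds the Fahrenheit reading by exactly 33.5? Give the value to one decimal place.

Let F be the Fahrenheit reading. The Celsius reading is C = 5/9·F - 17.7778.
Require C - F = 33.5: (-4/9)·F - 17.7778 = 33.5.
F = (33.5 + 17.7778) / (-4/9) = -115.4.

-115.4°F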